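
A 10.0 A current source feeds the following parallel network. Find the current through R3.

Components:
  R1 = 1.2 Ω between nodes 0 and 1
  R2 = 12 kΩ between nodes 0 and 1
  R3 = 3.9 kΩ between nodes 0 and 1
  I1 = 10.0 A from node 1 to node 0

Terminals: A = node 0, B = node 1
All resistors sit directly between nodes 0 and 1, so they are in parallel and share one voltage V; the full source current 10 A splits among them.
1/R_par = 1/1.2 + 1/12000 + 1/3900 = 0.8337 S  =>  R_par = 1.2 Ω
V = I × R_par = 10 × 1.2 = 12 V
I_R3 = V/R3 = 12/3900 = 0.003076 A

Final answer: 0.003076 A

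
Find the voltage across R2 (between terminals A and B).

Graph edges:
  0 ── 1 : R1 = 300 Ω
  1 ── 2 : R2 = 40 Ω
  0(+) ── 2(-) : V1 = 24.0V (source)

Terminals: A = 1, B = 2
R1 and R2 are in series across V1 (node 0 → node 1 → node 2), and the output A–B is taken across R2, so this is a voltage divider.
Series current: I = V1/(R1 + R2) = 24/(300 + 40) = 24/340 = 0.07059 A
V_R2 = I × R2 = V1 × R2/(R1 + R2) = 24 × 40/340 = 2.824 V

Final answer: 2.824 V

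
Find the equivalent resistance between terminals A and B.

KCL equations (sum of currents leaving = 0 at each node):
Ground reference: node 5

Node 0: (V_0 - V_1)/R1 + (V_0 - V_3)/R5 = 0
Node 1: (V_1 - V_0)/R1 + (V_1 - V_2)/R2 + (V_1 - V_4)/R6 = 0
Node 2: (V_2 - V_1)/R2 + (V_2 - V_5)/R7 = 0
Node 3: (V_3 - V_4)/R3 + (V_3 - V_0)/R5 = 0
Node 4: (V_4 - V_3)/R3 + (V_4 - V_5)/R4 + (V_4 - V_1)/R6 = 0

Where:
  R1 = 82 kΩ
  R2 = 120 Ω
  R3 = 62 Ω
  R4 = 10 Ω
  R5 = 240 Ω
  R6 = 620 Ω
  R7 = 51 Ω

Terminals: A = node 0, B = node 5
The network is not a plain series/parallel combination. Inject a 1 A test current into terminal A (node 0) and return it from terminal B (node 5); then R_eq = V_A / (1 A).
Nodal analysis, taking node 5 as the 0 V reference.
Current source I_test pushes 1 A into node 0 and draws it out of node 5.
KCL at each unknown node (sum of currents leaving = 0; resistances in Ω):
  Node 0: (V_0 - V_1)/82000 + (V_0 - V_3)/240 - 1 = 0
  Node 1: (V_1 - V_0)/82000 + (V_1 - V_2)/120 + (V_1 - V_4)/620 = 0
  Node 2: (V_2 - V_1)/120 + (V_2 - 0)/51 = 0
  Node 3: (V_3 - V_0)/240 + (V_3 - V_4)/62 = 0
  Node 4: (V_4 - V_1)/620 + (V_4 - V_3)/62 + (V_4 - 0)/10 = 0
Collecting terms (coefficients in siemens):
  0.004179·V_0 - 0.0000122·V_1 - 0.004167·V_3 = 1
  0.009958·V_1 - 0.0000122·V_0 - 0.008333·V_2 - 0.001613·V_4 = 0
  0.02794·V_2 - 0.008333·V_1 = 0
  0.0203·V_3 - 0.004167·V_0 - 0.01613·V_4 = 0
  0.1177·V_4 - 0.001613·V_1 - 0.01613·V_3 = 0
Solving these 5 simultaneous equations (Gaussian elimination) gives:
  V_0 = 310.7 V, V_1 = 2.632 V, V_2 = 0.785 V, V_3 = 71.61 V
  V_4 = 9.846 V
R_eq = V_0 / 1 A = 310.7 Ω

Final answer: 310.7 Ω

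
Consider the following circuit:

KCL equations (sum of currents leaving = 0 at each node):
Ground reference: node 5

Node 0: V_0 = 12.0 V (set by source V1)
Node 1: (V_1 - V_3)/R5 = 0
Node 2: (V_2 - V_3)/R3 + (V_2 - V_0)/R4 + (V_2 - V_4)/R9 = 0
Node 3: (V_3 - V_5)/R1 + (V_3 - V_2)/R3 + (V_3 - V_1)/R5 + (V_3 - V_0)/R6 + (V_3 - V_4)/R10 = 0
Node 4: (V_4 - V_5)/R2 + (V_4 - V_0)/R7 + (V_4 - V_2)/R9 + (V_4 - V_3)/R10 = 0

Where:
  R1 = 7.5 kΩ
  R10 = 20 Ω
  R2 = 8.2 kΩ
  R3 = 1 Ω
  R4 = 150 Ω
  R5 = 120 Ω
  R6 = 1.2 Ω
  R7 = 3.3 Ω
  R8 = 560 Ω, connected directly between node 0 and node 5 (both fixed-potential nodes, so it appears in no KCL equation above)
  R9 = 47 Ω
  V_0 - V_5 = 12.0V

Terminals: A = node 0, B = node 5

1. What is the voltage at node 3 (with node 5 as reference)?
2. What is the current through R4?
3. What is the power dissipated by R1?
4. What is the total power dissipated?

Nodal analysis, taking node 5 as the 0 V reference.
Source V1 fixes V_0 = 12 V.
KCL at each unknown node (sum of currents leaving = 0; resistances in Ω):
  Node 1: (V_1 - V_3)/120 = 0
  Node 2: (V_2 - V_3)/1 + (V_2 - 12)/150 + (V_2 - V_4)/47 = 0
  Node 3: (V_3 - 0)/7500 + (V_3 - V_2)/1 + (V_3 - V_1)/120 + (V_3 - 12)/1.2 + (V_3 - V_4)/20 = 0
  Node 4: (V_4 - 0)/8200 + (V_4 - 12)/3.3 + (V_4 - V_2)/47 + (V_4 - V_3)/20 = 0
Collecting terms (coefficients in siemens):
  0.008333·V_1 - 0.008333·V_3 = 0
  1.028·V_2 - 1·V_3 - 0.02128·V_4 = 0.08
  1.892·V_3 - 0.008333·V_1 - 1·V_2 - 0.05·V_4 = 10
  0.3744·V_4 - 0.02128·V_2 - 0.05·V_3 = 3.636
Solving these 4 simultaneous equations (Gaussian elimination) gives:
  V_1 = 12 V, V_2 = 12 V, V_3 = 12 V, V_4 = 12 V
Part 1:
  Read off the nodal solution: V_3 = 12 V
Part 2:
  I_R4 = (V_0 - V_2)/R4 = (12 - 12)/150 = 0.00001416 A
  Magnitude: I_R4 = 0.00001416 A
Part 3:
  I_R1 = (V_3 - V_5)/R1 = (12 - 0)/7500 = 0.0016 A
  P_R1 = I_R1² × R1 = (0.0016)² × 7500 = 0.01919 W
Part 4:
  Power in each resistor, P = (ΔV)²/R:
    P_R1 = (12 - 0)²/7500 = 0.01919 W
    P_R2 = (12 - 0)²/8200 = 0.01755 W
    P_R3 = (12 - 12)²/1 = 0.000000001045 W
    P_R4 = (12 - 12)²/150 = 0.00000003007 W
    P_R5 = (12 - 12)²/120 = 0 W
    P_R6 = (12 - 12)²/1.2 = 0.000003645 W
    P_R7 = (12 - 12)²/3.3 = 0.000005625 W
    P_R8 = (12 - 0)²/560 = 0.2571 W
    P_R9 = (12 - 12)²/47 = 0.0000001015 W
    P_R10 = (12 - 12)²/20 = 0.0000002457 W
  P_total = P_R1 + P_R2 + P_R3 + P_R4 + P_R5 + P_R6 + P_R7 + P_R8 + P_R9 + P_R10 = 0.2939 W

Final answers:
1. V_3 = 12 V
2. I_R4 = 1.416e-05 A
3. P_R1 = 0.01919 W
4. P_total = 0.2939 W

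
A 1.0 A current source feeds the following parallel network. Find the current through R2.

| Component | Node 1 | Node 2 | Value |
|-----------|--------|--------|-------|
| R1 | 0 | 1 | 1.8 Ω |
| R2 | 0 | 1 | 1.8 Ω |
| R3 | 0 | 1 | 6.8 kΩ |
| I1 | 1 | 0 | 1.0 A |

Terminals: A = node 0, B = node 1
All resistors sit directly between nodes 0 and 1, so they are in parallel and share one voltage V; the full source current 1 A splits among them.
1/R_par = 1/1.8 + 1/1.8 + 1/6800 = 1.111 S  =>  R_par = 0.8999 Ω
V = I × R_par = 1 × 0.8999 = 0.8999 V
I_R2 = V/R2 = 0.8999/1.8 = 0.4999 A

Final answer: 0.4999 A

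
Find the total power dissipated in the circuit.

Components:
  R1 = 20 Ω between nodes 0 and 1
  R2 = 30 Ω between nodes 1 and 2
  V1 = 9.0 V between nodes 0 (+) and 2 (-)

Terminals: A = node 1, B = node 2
Nodal analysis, taking node 2 as the 0 V reference.
Source V1 fixes V_0 = 9 V.
KCL at each unknown node (sum of currents leaving = 0; resistances in Ω):
  Node 1: (V_1 - 9)/20 + (V_1 - 0)/30 = 0
Collecting terms: 0.08333 × V_1 = 0.45  =>  V_1 = 5.4 V
Power in each resistor, P = (ΔV)²/R:
  P_R1 = (9 - 5.4)²/20 = 0.648 W
  P_R2 = (5.4 - 0)²/30 = 0.972 W
P_total = P_R1 + P_R2 = 1.62 W

Final answer: 1.62 W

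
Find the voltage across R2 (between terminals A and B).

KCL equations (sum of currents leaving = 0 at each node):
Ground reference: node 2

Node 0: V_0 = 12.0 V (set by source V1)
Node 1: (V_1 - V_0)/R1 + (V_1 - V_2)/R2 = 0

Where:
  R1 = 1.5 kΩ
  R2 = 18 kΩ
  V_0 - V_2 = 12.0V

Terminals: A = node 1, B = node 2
R1 and R2 are in series across V1 (node 0 → node 1 → node 2), and the output A–B is taken across R2, so this is a voltage divider.
Series current: I = V1/(R1 + R2) = 12/(1500 + 18000) = 12/19500 = 0.0006154 A
V_R2 = I × R2 = V1 × R2/(R1 + R2) = 12 × 18000/19500 = 11.08 V

Final answer: 11.08 V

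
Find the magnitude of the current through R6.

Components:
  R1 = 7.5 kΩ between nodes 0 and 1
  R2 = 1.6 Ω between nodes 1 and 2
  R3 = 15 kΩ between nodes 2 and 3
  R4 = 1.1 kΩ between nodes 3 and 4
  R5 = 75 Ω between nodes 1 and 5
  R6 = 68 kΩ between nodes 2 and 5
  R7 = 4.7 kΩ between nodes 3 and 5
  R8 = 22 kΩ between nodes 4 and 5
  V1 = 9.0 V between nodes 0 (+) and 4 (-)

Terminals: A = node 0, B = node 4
Nodal analysis, taking node 4 as the 0 V reference.
Source V1 fixes V_0 = 9 V.
KCL at each unknown node (sum of currents leaving = 0; resistances in Ω):
  Node 1: (V_1 - 9)/7500 + (V_1 - V_2)/1.6 + (V_1 - V_5)/75 = 0
  Node 2: (V_2 - V_1)/1.6 + (V_2 - V_3)/15000 + (V_2 - V_5)/68000 = 0
  Node 3: (V_3 - V_2)/15000 + (V_3 - 0)/1100 + (V_3 - V_5)/4700 = 0
  Node 5: (V_5 - V_1)/75 + (V_5 - V_2)/68000 + (V_5 - V_3)/4700 + (V_5 - 0)/22000 = 0
Collecting terms (coefficients in siemens):
  0.6385·V_1 - 0.625·V_2 - 0.01333·V_5 = 0.0012
  0.6251·V_2 - 0.625·V_1 - 0.00006667·V_3 - 0.00001471·V_5 = 0
  0.001189·V_3 - 0.00006667·V_2 - 0.0002128·V_5 = 0
  0.01361·V_5 - 0.01333·V_1 - 0.00001471·V_2 - 0.0002128·V_3 = 0
Solving these 4 simultaneous equations (Gaussian elimination) gives:
  V_1 = 3.082 V, V_2 = 3.082 V, V_3 = 0.7162 V, V_5 = 3.035 V
I_R6 = (V_2 - V_5)/R6 = (3.082 - 3.035)/68000 = 0.0000006918 A
|I_R6| = 0.0000006918 A

Final answer: |I_R6| = 6.918e-07 A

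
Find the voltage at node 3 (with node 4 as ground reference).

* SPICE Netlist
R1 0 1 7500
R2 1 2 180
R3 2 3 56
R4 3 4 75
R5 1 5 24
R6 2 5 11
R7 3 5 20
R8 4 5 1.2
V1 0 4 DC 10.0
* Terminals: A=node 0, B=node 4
Nodal analysis, taking node 4 as the 0 V reference.
Source V1 fixes V_0 = 10 V.
KCL at each unknown node (sum of currents leaving = 0; resistances in Ω):
  Node 1: (V_1 - 10)/7500 + (V_1 - V_2)/180 + (V_1 - V_5)/24 = 0
  Node 2: (V_2 - V_1)/180 + (V_2 - V_3)/56 + (V_2 - V_5)/11 = 0
  Node 3: (V_3 - V_2)/56 + (V_3 - 0)/75 + (V_3 - V_5)/20 = 0
  Node 5: (V_5 - V_1)/24 + (V_5 - V_2)/11 + (V_5 - V_3)/20 + (V_5 - 0)/1.2 = 0
Collecting terms (coefficients in siemens):
  0.04736·V_1 - 0.005556·V_2 - 0.04167·V_5 = 0.001333
  0.1143·V_2 - 0.005556·V_1 - 0.01786·V_3 - 0.09091·V_5 = 0
  0.08119·V_3 - 0.01786·V_2 - 0.05·V_5 = 0
  1.016·V_5 - 0.04167·V_1 - 0.09091·V_2 - 0.05·V_3 = 0
Solving these 4 simultaneous equations (Gaussian elimination) gives:
  V_1 = 0.02988 V, V_2 = 0.002953 V, V_3 = 0.001616 V, V_5 = 0.001569 V
The requested potential is V_3 = 0.001616 V.

Final answer: V_3 = 0.001616 V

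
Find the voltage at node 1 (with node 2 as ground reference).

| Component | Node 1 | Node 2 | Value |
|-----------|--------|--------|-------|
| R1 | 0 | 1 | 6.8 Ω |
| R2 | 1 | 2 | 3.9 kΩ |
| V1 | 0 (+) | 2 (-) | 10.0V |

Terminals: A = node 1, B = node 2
Nodal analysis, taking node 2 as the 0 V reference.
Source V1 fixes V_0 = 10 V.
KCL at each unknown node (sum of currents leaving = 0; resistances in Ω):
  Node 1: (V_1 - 10)/6.8 + (V_1 - 0)/3900 = 0
Collecting terms: 0.1473 × V_1 = 1.471  =>  V_1 = 9.983 V
The requested potential is V_1 = 9.983 V.

Final answer: V_1 = 9.983 V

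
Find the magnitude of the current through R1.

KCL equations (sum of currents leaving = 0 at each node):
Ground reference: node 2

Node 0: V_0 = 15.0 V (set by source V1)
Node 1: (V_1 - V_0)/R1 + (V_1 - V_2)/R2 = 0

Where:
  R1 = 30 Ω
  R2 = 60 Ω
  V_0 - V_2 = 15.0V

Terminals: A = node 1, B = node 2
Nodal analysis, taking node 2 as the 0 V reference.
Source V1 fixes V_0 = 15 V.
KCL at each unknown node (sum of currents leaving = 0; resistances in Ω):
  Node 1: (V_1 - 15)/30 + (V_1 - 0)/60 = 0
Collecting terms: 0.05 × V_1 = 0.5  =>  V_1 = 10 V
I_R1 = (V_0 - V_1)/R1 = (15 - 10)/30 = 0.1667 A
|I_R1| = 0.1667 A

Final answer: |I_R1| = 0.1667 A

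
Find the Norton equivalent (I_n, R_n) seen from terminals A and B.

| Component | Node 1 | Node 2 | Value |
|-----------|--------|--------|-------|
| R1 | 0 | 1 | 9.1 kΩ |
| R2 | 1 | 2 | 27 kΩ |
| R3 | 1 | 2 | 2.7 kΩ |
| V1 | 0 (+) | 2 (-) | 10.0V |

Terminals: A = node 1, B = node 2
Find the Thévenin equivalent first; then I_n = V_th/R_th and R_n = R_th.
Step 1 — V_th is the open-circuit voltage V_A - V_B (nothing connected across the terminals).
Nodal analysis, taking node 2 as the 0 V reference.
Source V1 fixes V_0 = 10 V.
KCL at each unknown node (sum of currents leaving = 0; resistances in Ω):
  Node 1: (V_1 - 10)/9100 + (V_1 - 0)/27000 + (V_1 - 0)/2700 = 0
Collecting terms: 0.0005173 × V_1 = 0.001099  =>  V_1 = 2.124 V
V_th = V_1 - V_2 = 2.124 - 0 = 2.124 V
Step 2 — R_th: zero the source — replace V1 by a short circuit (node 2 merges into node 0) — and find the resistance seen between A (node 1) and B (node 0).
Reduce the network between node 1 (A) and node 0 (B) by series/parallel combination:
  Rp1 = R1 ‖ R2 ‖ R3 (parallel, all between nodes 0 and 1) = 1/(1/9100 + 1/27000 + 1/2700) = 1933 Ω
R_th = 1.933 kΩ
I_n = V_th/R_th = 2.124/1933 = 0.001099 A, and R_n = R_th = 1.933 kΩ

Final answer: I_n = 0.001099 A, R_n = 1.933 kΩ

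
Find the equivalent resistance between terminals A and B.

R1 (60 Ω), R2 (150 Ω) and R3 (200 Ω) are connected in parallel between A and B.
Reduce the network between node 0 (A) and node 1 (B) by series/parallel combination:
  Rp1 = R1 ‖ R2 ‖ R3 (parallel, all between nodes 0 and 1) = 1/(1/60 + 1/150 + 1/200) = 35.29 Ω
R_eq = 35.29 Ω

Final answer: 35.29 Ω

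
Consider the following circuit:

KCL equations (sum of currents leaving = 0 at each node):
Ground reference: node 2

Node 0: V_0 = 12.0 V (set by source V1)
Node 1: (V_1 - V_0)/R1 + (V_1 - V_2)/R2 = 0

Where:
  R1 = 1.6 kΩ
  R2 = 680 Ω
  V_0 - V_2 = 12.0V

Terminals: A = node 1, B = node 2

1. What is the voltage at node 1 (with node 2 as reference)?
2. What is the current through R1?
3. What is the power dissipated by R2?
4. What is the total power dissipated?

Nodal analysis, taking node 2 as the 0 V reference.
Source V1 fixes V_0 = 12 V.
KCL at each unknown node (sum of currents leaving = 0; resistances in Ω):
  Node 1: (V_1 - 12)/1600 + (V_1 - 0)/680 = 0
Collecting terms: 0.002096 × V_1 = 0.0075  =>  V_1 = 3.579 V
Part 1:
  Read off the nodal solution: V_1 = 3.579 V
Part 2:
  I_R1 = (V_0 - V_1)/R1 = (12 - 3.579)/1600 = 0.005263 A
  Magnitude: I_R1 = 0.005263 A
Part 3:
  I_R2 = (V_1 - V_2)/R2 = (3.579 - 0)/680 = 0.005263 A
  P_R2 = I_R2² × R2 = (0.005263)² × 680 = 0.01884 W
Part 4:
  Power in each resistor, P = (ΔV)²/R:
    P_R1 = (12 - 3.579)²/1600 = 0.04432 W
    P_R2 = (3.579 - 0)²/680 = 0.01884 W
  P_total = P_R1 + P_R2 = 0.06316 W

Final answers:
1. V_1 = 3.579 V
2. I_R1 = 0.005263 A
3. P_R2 = 0.01884 W
4. P_total = 0.06316 W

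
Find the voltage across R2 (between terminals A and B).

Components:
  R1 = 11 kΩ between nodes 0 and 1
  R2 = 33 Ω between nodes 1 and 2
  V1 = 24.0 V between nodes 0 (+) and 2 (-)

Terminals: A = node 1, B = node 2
R1 and R2 are in series across V1 (node 0 → node 1 → node 2), and the output A–B is taken across R2, so this is a voltage divider.
Series current: I = V1/(R1 + R2) = 24/(11000 + 33) = 24/11030 = 0.002175 A
V_R2 = I × R2 = V1 × R2/(R1 + R2) = 24 × 33/11030 = 0.07178 V

Final answer: 0.07178 V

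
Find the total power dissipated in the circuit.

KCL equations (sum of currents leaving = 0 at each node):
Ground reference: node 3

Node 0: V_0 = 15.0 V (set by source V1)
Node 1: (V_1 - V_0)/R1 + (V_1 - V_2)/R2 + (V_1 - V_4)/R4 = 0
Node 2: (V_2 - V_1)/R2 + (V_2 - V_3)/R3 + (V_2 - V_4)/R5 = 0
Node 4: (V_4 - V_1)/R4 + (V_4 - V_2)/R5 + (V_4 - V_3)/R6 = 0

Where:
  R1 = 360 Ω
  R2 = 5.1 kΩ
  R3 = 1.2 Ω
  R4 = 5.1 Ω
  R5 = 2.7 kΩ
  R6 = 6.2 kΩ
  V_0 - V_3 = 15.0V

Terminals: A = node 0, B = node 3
Nodal analysis, taking node 3 as the 0 V reference.
Source V1 fixes V_0 = 15 V.
KCL at each unknown node (sum of currents leaving = 0; resistances in Ω):
  Node 1: (V_1 - 15)/360 + (V_1 - V_2)/5100 + (V_1 - V_4)/5.1 = 0
  Node 2: (V_2 - V_1)/5100 + (V_2 - 0)/1.2 + (V_2 - V_4)/2700 = 0
  Node 4: (V_4 - V_1)/5.1 + (V_4 - V_2)/2700 + (V_4 - 0)/6200 = 0
Collecting terms (coefficients in siemens):
  0.1991·V_1 - 0.0001961·V_2 - 0.1961·V_4 = 0.04167
  0.8339·V_2 - 0.0001961·V_1 - 0.0003704·V_4 = 0
  0.1966·V_4 - 0.1961·V_1 - 0.0003704·V_2 = 0
Solving these 3 simultaneous equations (Gaussian elimination) gives:
  V_1 = 11.89 V, V_2 = 0.008064 V, V_4 = 11.86 V
Power in each resistor, P = (ΔV)²/R:
  P_R1 = (15 - 11.89)²/360 = 0.02683 W
  P_R2 = (11.89 - 0.008064)²/5100 = 0.02769 W
  P_R3 = (0.008064 - 0)²/1.2 = 0.00005419 W
  P_R4 = (11.89 - 11.86)²/5.1 = 0.0002026 W
  P_R5 = (0.008064 - 11.86)²/2700 = 0.05203 W
  P_R6 = (0 - 11.86)²/6200 = 0.02269 W
P_total = P_R1 + P_R2 + P_R3 + P_R4 + P_R5 + P_R6 = 0.1295 W

Final answer: 0.1295 W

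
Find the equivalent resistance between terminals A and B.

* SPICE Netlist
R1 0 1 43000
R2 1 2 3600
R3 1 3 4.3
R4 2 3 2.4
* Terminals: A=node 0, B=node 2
Reduce the network between node 0 (A) and node 2 (B) by series/parallel combination:
  Rs1 = R3 + R4 (series, joined only at node 3) = 4.3 + 2.4 = 6.7 Ω
  Rp1 = R2 ‖ Rs1 (parallel, both between nodes 1 and 2) = 1/(1/3600 + 1/6.7) = 6.688 Ω
  Rs2 = R1 + Rp1 (series, joined only at node 1) = 43000 + 6.688 = 43010 Ω
R_eq = 43.01 kΩ

Final answer: 43.01 kΩ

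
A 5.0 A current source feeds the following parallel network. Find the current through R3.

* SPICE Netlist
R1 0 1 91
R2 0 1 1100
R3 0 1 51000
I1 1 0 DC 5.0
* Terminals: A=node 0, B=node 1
All resistors sit directly between nodes 0 and 1, so they are in parallel and share one voltage V; the full source current 5 A splits among them.
1/R_par = 1/91 + 1/1100 + 1/51000 = 0.01192 S  =>  R_par = 83.91 Ω
V = I × R_par = 5 × 83.91 = 419.5 V
I_R3 = V/R3 = 419.5/51000 = 0.008226 A

Final answer: 0.008226 A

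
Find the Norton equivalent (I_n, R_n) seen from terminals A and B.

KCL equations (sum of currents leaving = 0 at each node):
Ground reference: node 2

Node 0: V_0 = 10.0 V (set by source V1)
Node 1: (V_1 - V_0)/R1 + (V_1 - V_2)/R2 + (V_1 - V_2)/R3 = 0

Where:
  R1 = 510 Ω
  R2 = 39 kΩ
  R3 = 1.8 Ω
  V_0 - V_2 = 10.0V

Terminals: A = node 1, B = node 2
Find the Thévenin equivalent first; then I_n = V_th/R_th and R_n = R_th.
Step 1 — V_th is the open-circuit voltage V_A - V_B (nothing connected across the terminals).
Nodal analysis, taking node 2 as the 0 V reference.
Source V1 fixes V_0 = 10 V.
KCL at each unknown node (sum of currents leaving = 0; resistances in Ω):
  Node 1: (V_1 - 10)/510 + (V_1 - 0)/39000 + (V_1 - 0)/1.8 = 0
Collecting terms: 0.5575 × V_1 = 0.01961  =>  V_1 = 0.03517 V
V_th = V_1 - V_2 = 0.03517 - 0 = 0.03517 V
Step 2 — R_th: zero the source — replace V1 by a short circuit (node 2 merges into node 0) — and find the resistance seen between A (node 1) and B (node 0).
Reduce the network between node 1 (A) and node 0 (B) by series/parallel combination:
  Rp1 = R1 ‖ R2 ‖ R3 (parallel, all between nodes 0 and 1) = 1/(1/510 + 1/39000 + 1/1.8) = 1.794 Ω
R_th = 1.794 Ω
I_n = V_th/R_th = 0.03517/1.794 = 0.01961 A, and R_n = R_th = 1.794 Ω

Final answer: I_n = 0.01961 A, R_n = 1.794 Ω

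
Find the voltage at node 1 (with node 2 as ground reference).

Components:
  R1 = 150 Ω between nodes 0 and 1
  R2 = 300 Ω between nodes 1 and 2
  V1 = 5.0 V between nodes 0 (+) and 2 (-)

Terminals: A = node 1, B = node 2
Nodal analysis, taking node 2 as the 0 V reference.
Source V1 fixes V_0 = 5 V.
KCL at each unknown node (sum of currents leaving = 0; resistances in Ω):
  Node 1: (V_1 - 5)/150 + (V_1 - 0)/300 = 0
Collecting terms: 0.01 × V_1 = 0.03333  =>  V_1 = 3.333 V
The requested potential is V_1 = 3.333 V.

Final answer: V_1 = 3.333 V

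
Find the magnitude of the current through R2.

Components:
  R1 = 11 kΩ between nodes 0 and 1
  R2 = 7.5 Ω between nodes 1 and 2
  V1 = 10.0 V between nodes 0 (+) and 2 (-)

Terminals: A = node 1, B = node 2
Nodal analysis, taking node 2 as the 0 V reference.
Source V1 fixes V_0 = 10 V.
KCL at each unknown node (sum of currents leaving = 0; resistances in Ω):
  Node 1: (V_1 - 10)/11000 + (V_1 - 0)/7.5 = 0
Collecting terms: 0.1334 × V_1 = 0.0009091  =>  V_1 = 0.006814 V
I_R2 = (V_1 - V_2)/R2 = (0.006814 - 0)/7.5 = 0.0009085 A
|I_R2| = 0.0009085 A

Final answer: |I_R2| = 0.0009085 A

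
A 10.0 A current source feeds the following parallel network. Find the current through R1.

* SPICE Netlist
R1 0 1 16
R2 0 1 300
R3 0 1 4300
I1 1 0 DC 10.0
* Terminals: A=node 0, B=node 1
All resistors sit directly between nodes 0 and 1, so they are in parallel and share one voltage V; the full source current 10 A splits among them.
1/R_par = 1/16 + 1/300 + 1/4300 = 0.06607 S  =>  R_par = 15.14 Ω
V = I × R_par = 10 × 15.14 = 151.4 V
I_R1 = V/R1 = 151.4/16 = 9.46 A

Final answer: 9.46 A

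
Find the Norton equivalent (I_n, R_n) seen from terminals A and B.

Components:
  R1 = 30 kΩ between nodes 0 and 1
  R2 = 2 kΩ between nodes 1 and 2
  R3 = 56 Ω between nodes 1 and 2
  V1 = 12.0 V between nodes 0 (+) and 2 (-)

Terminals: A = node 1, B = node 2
Find the Thévenin equivalent first; then I_n = V_th/R_th and R_n = R_th.
Step 1 — V_th is the open-circuit voltage V_A - V_B (nothing connected across the terminals).
Nodal analysis, taking node 2 as the 0 V reference.
Source V1 fixes V_0 = 12 V.
KCL at each unknown node (sum of currents leaving = 0; resistances in Ω):
  Node 1: (V_1 - 12)/30000 + (V_1 - 0)/2000 + (V_1 - 0)/56 = 0
Collecting terms: 0.01839 × V_1 = 0.0004  =>  V_1 = 0.02175 V
V_th = V_1 - V_2 = 0.02175 - 0 = 0.02175 V
Step 2 — R_th: zero the source — replace V1 by a short circuit (node 2 merges into node 0) — and find the resistance seen between A (node 1) and B (node 0).
Reduce the network between node 1 (A) and node 0 (B) by series/parallel combination:
  Rp1 = R1 ‖ R2 ‖ R3 (parallel, all between nodes 0 and 1) = 1/(1/30000 + 1/2000 + 1/56) = 54.38 Ω
R_th = 54.38 Ω
I_n = V_th/R_th = 0.02175/54.38 = 0.0004 A, and R_n = R_th = 54.38 Ω

Final answer: I_n = 0.0004 A, R_n = 54.38 Ω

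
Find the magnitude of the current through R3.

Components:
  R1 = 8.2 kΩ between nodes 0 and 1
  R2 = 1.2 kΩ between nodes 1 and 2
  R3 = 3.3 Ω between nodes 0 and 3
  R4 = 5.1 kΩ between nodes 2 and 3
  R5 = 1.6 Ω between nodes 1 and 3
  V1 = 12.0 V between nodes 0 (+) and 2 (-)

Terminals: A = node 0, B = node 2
Nodal analysis, taking node 2 as the 0 V reference.
Source V1 fixes V_0 = 12 V.
KCL at each unknown node (sum of currents leaving = 0; resistances in Ω):
  Node 1: (V_1 - 12)/8200 + (V_1 - 0)/1200 + (V_1 - V_3)/1.6 = 0
  Node 3: (V_3 - 12)/3.3 + (V_3 - 0)/5100 + (V_3 - V_1)/1.6 = 0
Collecting terms (coefficients in siemens):
  0.626·V_1 - 0.625·V_3 = 0.001463
  0.9282·V_3 - 0.625·V_1 = 3.636
Determinant D = (0.626)(0.9282) - (-0.625)(-0.625) = 0.1904
V_1 = [(0.001463)(0.9282) - (-0.625)(3.636)]/D = 11.94 V
V_3 = [(0.626)(3.636) - (0.001463)(-0.625)]/D = 11.96 V
I_R3 = (V_0 - V_3)/R3 = (12 - 11.96)/3.3 = 0.01229 A
|I_R3| = 0.01229 A

Final answer: |I_R3| = 0.01229 A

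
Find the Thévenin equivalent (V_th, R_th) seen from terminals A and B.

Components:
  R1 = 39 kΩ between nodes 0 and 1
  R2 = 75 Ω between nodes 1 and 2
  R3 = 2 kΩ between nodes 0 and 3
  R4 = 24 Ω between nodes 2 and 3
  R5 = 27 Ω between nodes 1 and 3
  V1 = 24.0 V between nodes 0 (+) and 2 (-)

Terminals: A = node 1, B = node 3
Step 1 — V_th is the open-circuit voltage V_A - V_B (nothing connected across the terminals).
Nodal analysis, taking node 2 as the 0 V reference.
Source V1 fixes V_0 = 24 V.
KCL at each unknown node (sum of currents leaving = 0; resistances in Ω):
  Node 1: (V_1 - 24)/39000 + (V_1 - 0)/75 + (V_1 - V_3)/27 = 0
  Node 3: (V_3 - 24)/2000 + (V_3 - 0)/24 + (V_3 - V_1)/27 = 0
Collecting terms (coefficients in siemens):
  0.0504·V_1 - 0.03704·V_3 = 0.0006154
  0.0792·V_3 - 0.03704·V_1 = 0.012
Determinant D = (0.0504)(0.0792) - (-0.03704)(-0.03704) = 0.00262
V_1 = [(0.0006154)(0.0792) - (-0.03704)(0.012)]/D = 0.1883 V
V_3 = [(0.0504)(0.012) - (0.0006154)(-0.03704)]/D = 0.2395 V
V_th = V_1 - V_3 = 0.1883 - 0.2395 = -0.05129 V
Step 2 — R_th: zero the source — replace V1 by a short circuit (node 2 merges into node 0) — and find the resistance seen between A (node 1) and B (node 3).
Reduce the network between node 1 (A) and node 3 (B) by series/parallel combination:
  Rp1 = R1 ‖ R2 (parallel, both between nodes 0 and 1) = 1/(1/39000 + 1/75) = 74.86 Ω
  Rp2 = R3 ‖ R4 (parallel, both between nodes 0 and 3) = 1/(1/2000 + 1/24) = 23.72 Ω
  Rs1 = Rp1 + Rp2 (series, joined only at node 0) = 74.86 + 23.72 = 98.57 Ω
  Rp3 = R5 ‖ Rs1 (parallel, both between nodes 1 and 3) = 1/(1/27 + 1/98.57) = 21.19 Ω
R_th = 21.19 Ω

Final answer: V_th = -0.05129 V, R_th = 21.19 Ω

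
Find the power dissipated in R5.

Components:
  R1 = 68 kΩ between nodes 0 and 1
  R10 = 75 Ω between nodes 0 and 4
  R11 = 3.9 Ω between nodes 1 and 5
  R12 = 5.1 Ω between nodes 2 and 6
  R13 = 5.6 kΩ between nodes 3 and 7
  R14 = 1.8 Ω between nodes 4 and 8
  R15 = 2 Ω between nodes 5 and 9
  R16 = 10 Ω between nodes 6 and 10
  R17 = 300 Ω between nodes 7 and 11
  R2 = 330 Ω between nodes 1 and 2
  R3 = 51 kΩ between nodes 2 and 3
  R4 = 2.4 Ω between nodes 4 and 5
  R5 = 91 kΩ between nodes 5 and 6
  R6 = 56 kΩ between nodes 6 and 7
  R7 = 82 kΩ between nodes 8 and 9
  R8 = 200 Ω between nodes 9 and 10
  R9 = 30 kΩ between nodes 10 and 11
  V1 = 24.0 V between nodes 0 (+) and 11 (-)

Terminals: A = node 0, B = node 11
Nodal analysis, taking node 11 as the 0 V reference.
Source V1 fixes V_0 = 24 V.
KCL at each unknown node (sum of currents leaving = 0; resistances in Ω):
  Node 1: (V_1 - 24)/68000 + (V_1 - V_2)/330 + (V_1 - V_5)/3.9 = 0
  Node 2: (V_2 - V_1)/330 + (V_2 - V_3)/51000 + (V_2 - V_6)/5.1 = 0
  Node 3: (V_3 - V_2)/51000 + (V_3 - V_7)/5600 = 0
  Node 4: (V_4 - V_5)/2.4 + (V_4 - 24)/75 + (V_4 - V_8)/1.8 = 0
  Node 5: (V_5 - V_4)/2.4 + (V_5 - V_6)/91000 + (V_5 - V_1)/3.9 + (V_5 - V_9)/2 = 0
  Node 6: (V_6 - V_5)/91000 + (V_6 - V_7)/56000 + (V_6 - V_2)/5.1 + (V_6 - V_10)/10 = 0
  Node 7: (V_7 - V_6)/56000 + (V_7 - V_3)/5600 + (V_7 - 0)/300 = 0
  Node 8: (V_8 - V_9)/82000 + (V_8 - V_4)/1.8 = 0
  Node 9: (V_9 - V_8)/82000 + (V_9 - V_10)/200 + (V_9 - V_5)/2 = 0
  Node 10: (V_10 - V_9)/200 + (V_10 - 0)/30000 + (V_10 - V_6)/10 = 0
Collecting terms (coefficients in siemens):
  0.2595·V_1 - 0.00303·V_2 - 0.2564·V_5 = 0.0003529
  0.1991·V_2 - 0.00303·V_1 - 0.00001961·V_3 - 0.1961·V_6 = 0
  0.0001982·V_3 - 0.00001961·V_2 - 0.0001786·V_7 = 0
  0.9856·V_4 - 0.4167·V_5 - 0.5556·V_8 = 0.32
  1.173·V_5 - 0.2564·V_1 - 0.4167·V_4 - 0.00001099·V_6 - 0.5·V_9 = 0
  0.2961·V_6 - 0.1961·V_2 - 0.00001099·V_5 - 0.00001786·V_7 - 0.1·V_10 = 0
  0.00353·V_7 - 0.0001786·V_3 - 0.00001786·V_6 = 0
  0.5556·V_8 - 0.5556·V_4 - 0.0000122·V_9 = 0
  0.505·V_9 - 0.5·V_5 - 0.0000122·V_8 - 0.005·V_10 = 0
  0.105·V_10 - 0.1·V_6 - 0.005·V_9 = 0
Solving these 10 simultaneous equations (Gaussian elimination) gives:
  V_1 = 23.87 V, V_2 = 23.67 V, V_3 = 2.567 V, V_4 = 23.88 V
  V_5 = 23.87 V, V_6 = 23.67 V, V_7 = 0.2496 V, V_8 = 23.88 V
  V_9 = 23.87 V, V_10 = 23.67 V
I_R5 = (V_5 - V_6)/R5 = (23.87 - 23.67)/91000 = 0.000002258 A
P_R5 = I_R5² × R5 = (0.000002258)² × 91000 = 0.0000004639 W

Final answer: 4.639e-07 W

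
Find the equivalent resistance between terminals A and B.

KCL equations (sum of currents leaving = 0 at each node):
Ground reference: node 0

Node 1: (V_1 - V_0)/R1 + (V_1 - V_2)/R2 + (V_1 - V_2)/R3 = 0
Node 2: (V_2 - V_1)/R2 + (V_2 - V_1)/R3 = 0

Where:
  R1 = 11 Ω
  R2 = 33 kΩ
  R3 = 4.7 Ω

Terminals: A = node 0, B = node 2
Reduce the network between node 0 (A) and node 2 (B) by series/parallel combination:
  Rp1 = R2 ‖ R3 (parallel, both between nodes 1 and 2) = 1/(1/33000 + 1/4.7) = 4.699 Ω
  Rs1 = R1 + Rp1 (series, joined only at node 1) = 11 + 4.699 = 15.7 Ω
R_eq = 15.7 Ω

Final answer: 15.7 Ω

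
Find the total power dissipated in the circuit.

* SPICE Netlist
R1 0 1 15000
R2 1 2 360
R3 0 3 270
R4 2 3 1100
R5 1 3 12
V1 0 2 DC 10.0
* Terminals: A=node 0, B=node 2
Nodal analysis, taking node 2 as the 0 V reference.
Source V1 fixes V_0 = 10 V.
KCL at each unknown node (sum of currents leaving = 0; resistances in Ω):
  Node 1: (V_1 - 10)/15000 + (V_1 - 0)/360 + (V_1 - V_3)/12 = 0
  Node 3: (V_3 - 10)/270 + (V_3 - 0)/1100 + (V_3 - V_1)/12 = 0
Collecting terms (coefficients in siemens):
  0.08618·V_1 - 0.08333·V_3 = 0.0006667
  0.08795·V_3 - 0.08333·V_1 = 0.03704
Determinant D = (0.08618)(0.08795) - (-0.08333)(-0.08333) = 0.0006346
V_1 = [(0.0006667)(0.08795) - (-0.08333)(0.03704)]/D = 4.956 V
V_3 = [(0.08618)(0.03704) - (0.0006667)(-0.08333)]/D = 5.117 V
Power in each resistor, P = (ΔV)²/R:
  P_R1 = (10 - 4.956)²/15000 = 0.001696 W
  P_R2 = (4.956 - 0)²/360 = 0.06824 W
  P_R3 = (10 - 5.117)²/270 = 0.08829 W
  P_R4 = (0 - 5.117)²/1100 = 0.02381 W
  P_R5 = (4.956 - 5.117)²/12 = 0.002165 W
P_total = P_R1 + P_R2 + P_R3 + P_R4 + P_R5 = 0.1842 W

Final answer: 0.1842 W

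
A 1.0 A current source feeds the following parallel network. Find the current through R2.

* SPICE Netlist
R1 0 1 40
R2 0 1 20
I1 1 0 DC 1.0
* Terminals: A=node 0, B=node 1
All resistors sit directly between nodes 0 and 1, so they are in parallel and share one voltage V; the full source current 1 A splits among them.
1/R_par = 1/40 + 1/20 = 0.075 S  =>  R_par = 13.33 Ω
V = I × R_par = 1 × 13.33 = 13.33 V
I_R2 = V/R2 = 13.33/20 = 0.6667 A

Final answer: 0.6667 A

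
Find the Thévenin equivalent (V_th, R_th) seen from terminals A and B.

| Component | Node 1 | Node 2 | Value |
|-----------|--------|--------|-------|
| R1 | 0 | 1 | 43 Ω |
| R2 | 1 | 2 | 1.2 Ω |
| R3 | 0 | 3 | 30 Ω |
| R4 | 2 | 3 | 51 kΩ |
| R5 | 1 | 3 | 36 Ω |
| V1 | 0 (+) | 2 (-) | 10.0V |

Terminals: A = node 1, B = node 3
Step 1 — V_th is the open-circuit voltage V_A - V_B (nothing connected across the terminals).
Nodal analysis, taking node 2 as the 0 V reference.
Source V1 fixes V_0 = 10 V.
KCL at each unknown node (sum of currents leaving = 0; resistances in Ω):
  Node 1: (V_1 - 10)/43 + (V_1 - 0)/1.2 + (V_1 - V_3)/36 = 0
  Node 3: (V_3 - 10)/30 + (V_3 - 0)/51000 + (V_3 - V_1)/36 = 0
Collecting terms (coefficients in siemens):
  0.8844·V_1 - 0.02778·V_3 = 0.2326
  0.06113·V_3 - 0.02778·V_1 = 0.3333
Determinant D = (0.8844)(0.06113) - (-0.02778)(-0.02778) = 0.05329
V_1 = [(0.2326)(0.06113) - (-0.02778)(0.3333)]/D = 0.4405 V
V_3 = [(0.8844)(0.3333) - (0.2326)(-0.02778)]/D = 5.653 V
V_th = V_1 - V_3 = 0.4405 - 5.653 = -5.212 V
Step 2 — R_th: zero the source — replace V1 by a short circuit (node 2 merges into node 0) — and find the resistance seen between A (node 1) and B (node 3).
Reduce the network between node 1 (A) and node 3 (B) by series/parallel combination:
  Rp1 = R1 ‖ R2 (parallel, both between nodes 0 and 1) = 1/(1/43 + 1/1.2) = 1.167 Ω
  Rp2 = R3 ‖ R4 (parallel, both between nodes 0 and 3) = 1/(1/30 + 1/51000) = 29.98 Ω
  Rs1 = Rp1 + Rp2 (series, joined only at node 0) = 1.167 + 29.98 = 31.15 Ω
  Rp3 = R5 ‖ Rs1 (parallel, both between nodes 1 and 3) = 1/(1/36 + 1/31.15) = 16.7 Ω
R_th = 16.7 Ω

Final answer: V_th = -5.212 V, R_th = 16.7 Ω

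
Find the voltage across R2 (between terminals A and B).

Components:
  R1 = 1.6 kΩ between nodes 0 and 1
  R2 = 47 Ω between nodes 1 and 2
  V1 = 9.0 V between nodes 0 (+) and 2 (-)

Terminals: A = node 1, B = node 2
R1 and R2 are in series across V1 (node 0 → node 1 → node 2), and the output A–B is taken across R2, so this is a voltage divider.
Series current: I = V1/(R1 + R2) = 9/(1600 + 47) = 9/1647 = 0.005464 A
V_R2 = I × R2 = V1 × R2/(R1 + R2) = 9 × 47/1647 = 0.2568 V

Final answer: 0.2568 V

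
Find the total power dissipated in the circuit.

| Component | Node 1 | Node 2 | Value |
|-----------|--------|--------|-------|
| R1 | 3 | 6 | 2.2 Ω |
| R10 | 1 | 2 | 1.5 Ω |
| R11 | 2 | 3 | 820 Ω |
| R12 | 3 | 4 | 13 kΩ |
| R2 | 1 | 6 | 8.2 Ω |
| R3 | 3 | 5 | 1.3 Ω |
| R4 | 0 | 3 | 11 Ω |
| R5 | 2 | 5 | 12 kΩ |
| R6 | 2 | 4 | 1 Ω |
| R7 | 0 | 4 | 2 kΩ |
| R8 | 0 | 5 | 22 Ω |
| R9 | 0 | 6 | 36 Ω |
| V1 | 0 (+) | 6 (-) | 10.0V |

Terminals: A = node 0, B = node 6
Nodal analysis, taking node 6 as the 0 V reference.
Source V1 fixes V_0 = 10 V.
KCL at each unknown node (sum of currents leaving = 0; resistances in Ω):
  Node 1: (V_1 - 0)/8.2 + (V_1 - V_2)/1.5 = 0
  Node 2: (V_2 - V_5)/12000 + (V_2 - V_4)/1 + (V_2 - V_1)/1.5 + (V_2 - V_3)/820 = 0
  Node 3: (V_3 - 0)/2.2 + (V_3 - V_5)/1.3 + (V_3 - 10)/11 + (V_3 - V_2)/820 + (V_3 - V_4)/13000 = 0
  Node 4: (V_4 - V_2)/1 + (V_4 - 10)/2000 + (V_4 - V_3)/13000 = 0
  Node 5: (V_5 - V_3)/1.3 + (V_5 - V_2)/12000 + (V_5 - 10)/22 = 0
Collecting terms (coefficients in siemens):
  0.7886·V_1 - 0.6667·V_2 = 0
  1.668·V_2 - 0.6667·V_1 - 0.00122·V_3 - 1·V_4 - 0.00008333·V_5 = 0
  1.316·V_3 - 0.00122·V_2 - 0.00007692·V_4 - 0.7692·V_5 = 0.9091
  1.001·V_4 - 1·V_2 - 0.00007692·V_3 = 0.005
  0.8148·V_5 - 0.00008333·V_2 - 0.7692·V_3 = 0.4545
Solving these 5 simultaneous equations (Gaussian elimination) gives:
  V_1 = 0.06575 V, V_2 = 0.07777 V, V_3 = 2.269 V, V_4 = 0.0829 V
  V_5 = 2.7 V
Power in each resistor, P = (ΔV)²/R:
  P_R1 = (2.269 - 0)²/2.2 = 2.341 W
  P_R2 = (0.06575 - 0)²/8.2 = 0.0005272 W
  P_R3 = (2.269 - 2.7)²/1.3 = 0.1429 W
  P_R4 = (10 - 2.269)²/11 = 5.433 W
  P_R5 = (0.07777 - 2.7)²/12000 = 0.0005732 W
  P_R6 = (0.07777 - 0.0829)²/1 = 0.00002628 W
  P_R7 = (10 - 0.0829)²/2000 = 0.04917 W
  P_R8 = (10 - 2.7)²/22 = 2.422 W
  P_R9 = (10 - 0)²/36 = 2.778 W
  P_R10 = (0.06575 - 0.07777)²/1.5 = 0.00009643 W
  P_R11 = (0.07777 - 2.269)²/820 = 0.005857 W
  P_R12 = (2.269 - 0.0829)²/13000 = 0.0003677 W
P_total = P_R1 + P_R2 + P_R3 + P_R4 + P_R5 + P_R6 + P_R7 + P_R8 + P_R9 + P_R10 + P_R11 + P_R12 = 13.17 W

Final answer: 13.17 W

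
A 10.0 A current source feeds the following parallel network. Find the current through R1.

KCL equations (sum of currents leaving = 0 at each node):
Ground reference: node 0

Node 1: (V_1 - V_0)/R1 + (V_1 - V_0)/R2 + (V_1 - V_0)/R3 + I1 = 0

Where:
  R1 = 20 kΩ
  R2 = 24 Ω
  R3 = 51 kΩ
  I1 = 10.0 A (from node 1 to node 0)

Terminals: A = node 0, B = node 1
All resistors sit directly between nodes 0 and 1, so they are in parallel and share one voltage V; the full source current 10 A splits among them.
1/R_par = 1/20000 + 1/24 + 1/51000 = 0.04174 S  =>  R_par = 23.96 Ω
V = I × R_par = 10 × 23.96 = 239.6 V
I_R1 = V/R1 = 239.6/20000 = 0.01198 A

Final answer: 0.01198 A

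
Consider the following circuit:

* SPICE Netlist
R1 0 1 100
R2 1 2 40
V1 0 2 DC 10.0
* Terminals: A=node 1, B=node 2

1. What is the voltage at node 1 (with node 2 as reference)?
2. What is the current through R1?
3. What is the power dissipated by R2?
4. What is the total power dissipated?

Nodal analysis, taking node 2 as the 0 V reference.
Source V1 fixes V_0 = 10 V.
KCL at each unknown node (sum of currents leaving = 0; resistances in Ω):
  Node 1: (V_1 - 10)/100 + (V_1 - 0)/40 = 0
Collecting terms: 0.035 × V_1 = 0.1  =>  V_1 = 2.857 V
Part 1:
  Read off the nodal solution: V_1 = 2.857 V
Part 2:
  I_R1 = (V_0 - V_1)/R1 = (10 - 2.857)/100 = 0.07143 A
  Magnitude: I_R1 = 0.07143 A
Part 3:
  I_R2 = (V_1 - V_2)/R2 = (2.857 - 0)/40 = 0.07143 A
  P_R2 = I_R2² × R2 = (0.07143)² × 40 = 0.2041 W
Part 4:
  Power in each resistor, P = (ΔV)²/R:
    P_R1 = (10 - 2.857)²/100 = 0.5102 W
    P_R2 = (2.857 - 0)²/40 = 0.2041 W
  P_total = P_R1 + P_R2 = 0.7143 W

Final answers:
1. V_1 = 2.857 V
2. I_R1 = 0.07143 A
3. P_R2 = 0.2041 W
4. P_total = 0.7143 W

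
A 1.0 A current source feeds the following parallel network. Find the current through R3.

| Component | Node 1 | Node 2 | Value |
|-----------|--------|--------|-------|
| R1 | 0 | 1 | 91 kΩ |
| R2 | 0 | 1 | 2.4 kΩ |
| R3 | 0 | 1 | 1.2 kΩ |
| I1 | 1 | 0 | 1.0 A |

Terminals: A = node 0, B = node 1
All resistors sit directly between nodes 0 and 1, so they are in parallel and share one voltage V; the full source current 1 A splits among them.
1/R_par = 1/91000 + 1/2400 + 1/1200 = 0.001261 S  =>  R_par = 793 Ω
V = I × R_par = 1 × 793 = 793 V
I_R3 = V/R3 = 793/1200 = 0.6609 A

Final answer: 0.6609 A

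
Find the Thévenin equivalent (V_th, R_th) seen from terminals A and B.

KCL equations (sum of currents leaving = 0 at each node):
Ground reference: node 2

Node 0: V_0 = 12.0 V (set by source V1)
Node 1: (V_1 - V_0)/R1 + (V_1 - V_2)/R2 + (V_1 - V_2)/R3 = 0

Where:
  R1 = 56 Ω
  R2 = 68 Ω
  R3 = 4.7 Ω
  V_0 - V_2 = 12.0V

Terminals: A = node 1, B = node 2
Step 1 — V_th is the open-circuit voltage V_A - V_B (nothing connected across the terminals).
Nodal analysis, taking node 2 as the 0 V reference.
Source V1 fixes V_0 = 12 V.
KCL at each unknown node (sum of currents leaving = 0; resistances in Ω):
  Node 1: (V_1 - 12)/56 + (V_1 - 0)/68 + (V_1 - 0)/4.7 = 0
Collecting terms: 0.2453 × V_1 = 0.2143  =>  V_1 = 0.8735 V
V_th = V_1 - V_2 = 0.8735 - 0 = 0.8735 V
Step 2 — R_th: zero the source — replace V1 by a short circuit (node 2 merges into node 0) — and find the resistance seen between A (node 1) and B (node 0).
Reduce the network between node 1 (A) and node 0 (B) by series/parallel combination:
  Rp1 = R1 ‖ R2 ‖ R3 (parallel, all between nodes 0 and 1) = 1/(1/56 + 1/68 + 1/4.7) = 4.076 Ω
R_th = 4.076 Ω

Final answer: V_th = 0.8735 V, R_th = 4.076 Ω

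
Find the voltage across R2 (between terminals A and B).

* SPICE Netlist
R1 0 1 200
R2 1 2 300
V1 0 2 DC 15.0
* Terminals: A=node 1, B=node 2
R1 and R2 are in series across V1 (node 0 → node 1 → node 2), and the output A–B is taken across R2, so this is a voltage divider.
Series current: I = V1/(R1 + R2) = 15/(200 + 300) = 15/500 = 0.03 A
V_R2 = I × R2 = V1 × R2/(R1 + R2) = 15 × 300/500 = 9 V

Final answer: 9 V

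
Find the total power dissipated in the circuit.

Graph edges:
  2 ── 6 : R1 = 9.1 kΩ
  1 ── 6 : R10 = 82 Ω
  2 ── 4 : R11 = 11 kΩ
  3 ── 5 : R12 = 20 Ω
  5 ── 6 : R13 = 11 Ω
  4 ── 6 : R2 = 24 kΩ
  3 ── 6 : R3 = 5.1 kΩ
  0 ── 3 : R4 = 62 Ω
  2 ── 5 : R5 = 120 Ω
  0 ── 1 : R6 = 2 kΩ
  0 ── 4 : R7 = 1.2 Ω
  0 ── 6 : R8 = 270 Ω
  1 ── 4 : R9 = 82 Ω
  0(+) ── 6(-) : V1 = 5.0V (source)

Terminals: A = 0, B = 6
Nodal analysis, taking node 6 as the 0 V reference.
Source V1 fixes V_0 = 5 V.
KCL at each unknown node (sum of currents leaving = 0; resistances in Ω):
  Node 1: (V_1 - 5)/2000 + (V_1 - V_4)/82 + (V_1 - 0)/82 = 0
  Node 2: (V_2 - 0)/9100 + (V_2 - V_5)/120 + (V_2 - V_4)/11000 = 0
  Node 3: (V_3 - 0)/5100 + (V_3 - 5)/62 + (V_3 - V_5)/20 = 0
  Node 4: (V_4 - 0)/24000 + (V_4 - 5)/1.2 + (V_4 - V_1)/82 + (V_4 - V_2)/11000 = 0
  Node 5: (V_5 - V_2)/120 + (V_5 - V_3)/20 + (V_5 - 0)/11 = 0
Collecting terms (coefficients in siemens):
  0.02489·V_1 - 0.0122·V_4 = 0.0025
  0.008534·V_2 - 0.00009091·V_4 - 0.008333·V_5 = 0
  0.06633·V_3 - 0.05·V_5 = 0.08065
  0.8457·V_4 - 0.0122·V_1 - 0.00009091·V_2 = 4.167
  0.1492·V_5 - 0.008333·V_2 - 0.05·V_3 = 0
Solving these 5 simultaneous equations (Gaussian elimination) gives:
  V_1 = 2.532 V, V_2 = 0.6311 V, V_3 = 1.662 V, V_4 = 4.964 V
  V_5 = 0.5922 V
Power in each resistor, P = (ΔV)²/R:
  P_R1 = (0.6311 - 0)²/9100 = 0.00004377 W
  P_R2 = (4.964 - 0)²/24000 = 0.001027 W
  P_R3 = (1.662 - 0)²/5100 = 0.0005418 W
  P_R4 = (5 - 1.662)²/62 = 0.1797 W
  P_R5 = (0.6311 - 0.5922)²/120 = 0.00001264 W
  P_R6 = (5 - 2.532)²/2000 = 0.003044 W
  P_R7 = (5 - 4.964)²/1.2 = 0.001098 W
  P_R8 = (5 - 0)²/270 = 0.09259 W
  P_R9 = (2.532 - 4.964)²/82 = 0.07209 W
  P_R10 = (2.532 - 0)²/82 = 0.07821 W
  P_R11 = (0.6311 - 4.964)²/11000 = 0.001706 W
  P_R12 = (1.662 - 0.5922)²/20 = 0.05726 W
  P_R13 = (0.5922 - 0)²/11 = 0.03188 W
P_total = P_R1 + P_R2 + P_R3 + P_R4 + P_R5 + P_R6 + P_R7 + P_R8 + P_R9 + P_R10 + P_R11 + P_R12 + P_R13 = 0.5192 W

Final answer: 0.5192 W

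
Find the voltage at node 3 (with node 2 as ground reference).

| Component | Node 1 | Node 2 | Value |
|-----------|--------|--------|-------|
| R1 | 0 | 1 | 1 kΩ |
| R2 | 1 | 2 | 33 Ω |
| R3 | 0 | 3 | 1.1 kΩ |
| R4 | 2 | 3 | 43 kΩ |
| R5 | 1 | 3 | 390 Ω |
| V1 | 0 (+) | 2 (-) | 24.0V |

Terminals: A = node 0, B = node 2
Nodal analysis, taking node 2 as the 0 V reference.
Source V1 fixes V_0 = 24 V.
KCL at each unknown node (sum of currents leaving = 0; resistances in Ω):
  Node 1: (V_1 - 24)/1000 + (V_1 - 0)/33 + (V_1 - V_3)/390 = 0
  Node 3: (V_3 - 24)/1100 + (V_3 - 0)/43000 + (V_3 - V_1)/390 = 0
Collecting terms (coefficients in siemens):
  0.03387·V_1 - 0.002564·V_3 = 0.024
  0.003496·V_3 - 0.002564·V_1 = 0.02182
Determinant D = (0.03387)(0.003496) - (-0.002564)(-0.002564) = 0.0001118
V_1 = [(0.024)(0.003496) - (-0.002564)(0.02182)]/D = 1.251 V
V_3 = [(0.03387)(0.02182) - (0.024)(-0.002564)]/D = 7.157 V
The requested potential is V_3 = 7.157 V.

Final answer: V_3 = 7.157 V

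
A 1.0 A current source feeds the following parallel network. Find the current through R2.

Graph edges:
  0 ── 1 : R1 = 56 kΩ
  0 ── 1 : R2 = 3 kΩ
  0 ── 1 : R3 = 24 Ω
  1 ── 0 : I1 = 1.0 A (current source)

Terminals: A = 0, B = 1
All resistors sit directly between nodes 0 and 1, so they are in parallel and share one voltage V; the full source current 1 A splits among them.
1/R_par = 1/56000 + 1/3000 + 1/24 = 0.04202 S  =>  R_par = 23.8 Ω
V = I × R_par = 1 × 23.8 = 23.8 V
I_R2 = V/R2 = 23.8/3000 = 0.007933 A

Final answer: 0.007933 A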